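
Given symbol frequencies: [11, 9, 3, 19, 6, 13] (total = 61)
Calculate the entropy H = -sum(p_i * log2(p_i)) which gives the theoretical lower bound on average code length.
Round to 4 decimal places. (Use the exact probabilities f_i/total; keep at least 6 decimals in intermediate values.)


Per-symbol terms -p_i * log2(p_i) with p_i = f_i/61:
  p = 11/61 = 0.180328: log2(p) = -2.471306, -p*log2(p) = 0.445645
  p = 9/61 = 0.147541: log2(p) = -2.760812, -p*log2(p) = 0.407333
  p = 3/61 = 0.049180: log2(p) = -4.345775, -p*log2(p) = 0.213727
  p = 19/61 = 0.311475: log2(p) = -1.682810, -p*log2(p) = 0.524154
  p = 6/61 = 0.098361: log2(p) = -3.345775, -p*log2(p) = 0.329093
  p = 13/61 = 0.213115: log2(p) = -2.230298, -p*log2(p) = 0.475309
H = 0.445645 + 0.407333 + 0.213727 + 0.524154 + 0.329093 + 0.475309 = 2.395261

H = 2.3953 bits/symbol


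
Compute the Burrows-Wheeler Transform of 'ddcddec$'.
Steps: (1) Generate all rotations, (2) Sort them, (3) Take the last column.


Rotations (sorted):
  0: $ddcddec -> last char: c
  1: c$ddcdde -> last char: e
  2: cddec$dd -> last char: d
  3: dcddec$d -> last char: d
  4: ddcddec$ -> last char: $
  5: ddec$ddc -> last char: c
  6: dec$ddcd -> last char: d
  7: ec$ddcdd -> last char: d


BWT = cedd$cdd


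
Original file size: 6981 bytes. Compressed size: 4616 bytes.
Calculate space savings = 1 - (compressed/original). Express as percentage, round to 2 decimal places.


ratio = compressed/original = 4616/6981 = 0.661223
savings = 1 - ratio = 1 - 0.661223 = 0.338777
as a percentage: 0.338777 * 100 = 33.88%

Space savings = 1 - 4616/6981 = 33.88%


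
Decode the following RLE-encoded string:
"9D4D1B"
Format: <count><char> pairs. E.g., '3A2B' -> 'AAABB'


Expanding each <count><char> pair:
  9D -> 'DDDDDDDDD'
  4D -> 'DDDD'
  1B -> 'B'

Decoded = DDDDDDDDDDDDDB


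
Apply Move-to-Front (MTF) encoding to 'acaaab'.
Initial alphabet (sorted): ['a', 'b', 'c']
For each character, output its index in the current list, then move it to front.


MTF encoding:
'a': index 0 in ['a', 'b', 'c'] -> ['a', 'b', 'c']
'c': index 2 in ['a', 'b', 'c'] -> ['c', 'a', 'b']
'a': index 1 in ['c', 'a', 'b'] -> ['a', 'c', 'b']
'a': index 0 in ['a', 'c', 'b'] -> ['a', 'c', 'b']
'a': index 0 in ['a', 'c', 'b'] -> ['a', 'c', 'b']
'b': index 2 in ['a', 'c', 'b'] -> ['b', 'a', 'c']


Output: [0, 2, 1, 0, 0, 2]


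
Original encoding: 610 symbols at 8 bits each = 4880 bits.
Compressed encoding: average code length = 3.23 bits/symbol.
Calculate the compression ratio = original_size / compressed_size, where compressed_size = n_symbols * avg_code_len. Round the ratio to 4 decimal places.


original_size = n_symbols * orig_bits = 610 * 8 = 4880 bits
compressed_size = n_symbols * avg_code_len = 610 * 3.23 = 1970.3 bits
ratio = original_size / compressed_size = 4880 / 1970.3 = 2.4768

Compression ratio = 2.4768


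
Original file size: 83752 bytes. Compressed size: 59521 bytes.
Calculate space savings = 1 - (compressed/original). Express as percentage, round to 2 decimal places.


ratio = compressed/original = 59521/83752 = 0.710682
savings = 1 - ratio = 1 - 0.710682 = 0.289318
as a percentage: 0.289318 * 100 = 28.93%

Space savings = 1 - 59521/83752 = 28.93%


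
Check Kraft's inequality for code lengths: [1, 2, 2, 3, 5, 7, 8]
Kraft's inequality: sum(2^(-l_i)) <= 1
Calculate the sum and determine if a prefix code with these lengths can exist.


Sum = 2^(-1) + 2^(-2) + 2^(-2) + 2^(-3) + 2^(-5) + 2^(-7) + 2^(-8)
    = 0.5 + 0.25 + 0.25 + 0.125 + 0.03125 + 0.0078125 + 0.00390625
    = 299/256 = 1.16796875
Since 1.16796875 > 1, Kraft's inequality is NOT satisfied.
A prefix code with these lengths CANNOT exist.

Kraft sum = 1.16796875. Not satisfied.


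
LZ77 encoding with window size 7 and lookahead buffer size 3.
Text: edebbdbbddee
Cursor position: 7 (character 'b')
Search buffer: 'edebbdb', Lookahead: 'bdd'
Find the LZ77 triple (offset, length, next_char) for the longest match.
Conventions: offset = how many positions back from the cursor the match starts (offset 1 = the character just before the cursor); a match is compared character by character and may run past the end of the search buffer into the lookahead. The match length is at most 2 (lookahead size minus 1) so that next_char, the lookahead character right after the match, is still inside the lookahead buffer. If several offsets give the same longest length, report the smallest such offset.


Try each offset into the search buffer:
  offset=1 (pos 6, char 'b'): match length 1
  offset=2 (pos 5, char 'd'): match length 0
  offset=3 (pos 4, char 'b'): match length 2
  offset=4 (pos 3, char 'b'): match length 1
  offset=5 (pos 2, char 'e'): match length 0
  offset=6 (pos 1, char 'd'): match length 0
  offset=7 (pos 0, char 'e'): match length 0
Longest match has length 2 at offset 3.
next_char = character at position 7 + 2 = 9 -> 'd'

Best match: offset=3, length=2 (matching 'bd' starting at position 4)
LZ77 triple: (3, 2, 'd')


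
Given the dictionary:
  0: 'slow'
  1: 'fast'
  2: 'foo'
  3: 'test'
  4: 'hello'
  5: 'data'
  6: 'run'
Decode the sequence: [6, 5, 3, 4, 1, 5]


Look up each index in the dictionary:
  6 -> 'run'
  5 -> 'data'
  3 -> 'test'
  4 -> 'hello'
  1 -> 'fast'
  5 -> 'data'

Decoded: "run data test hello fast data"


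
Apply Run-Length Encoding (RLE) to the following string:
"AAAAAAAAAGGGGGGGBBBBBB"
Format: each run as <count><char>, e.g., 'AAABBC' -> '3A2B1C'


Scanning runs left to right:
  i=0: run of 'A' x 9 -> '9A'
  i=9: run of 'G' x 7 -> '7G'
  i=16: run of 'B' x 6 -> '6B'

RLE = 9A7G6B


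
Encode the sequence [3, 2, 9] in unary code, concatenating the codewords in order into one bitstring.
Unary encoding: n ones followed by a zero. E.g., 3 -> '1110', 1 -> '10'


Encode each number as n ones followed by a terminating 0:
  3 -> 1110 (4 bits)
  2 -> 110 (3 bits)
  9 -> 1111111110 (10 bits)
Total length = 4 + 3 + 10 = 17 bits.

Unary([3, 2, 9]) = 11101101111111110 (17 bits)


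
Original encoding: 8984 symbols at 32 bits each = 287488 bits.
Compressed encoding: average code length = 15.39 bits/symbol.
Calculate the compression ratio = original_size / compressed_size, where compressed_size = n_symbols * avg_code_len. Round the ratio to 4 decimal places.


original_size = n_symbols * orig_bits = 8984 * 32 = 287488 bits
compressed_size = n_symbols * avg_code_len = 8984 * 15.39 = 138263.76 bits
ratio = original_size / compressed_size = 287488 / 138263.76 = 2.0793

Compression ratio = 2.0793


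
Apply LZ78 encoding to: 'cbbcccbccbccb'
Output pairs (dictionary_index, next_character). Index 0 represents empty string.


LZ78 encoding steps:
Dictionary: {0: ''}
Step 1: w='' (idx 0), next='c' -> output (0, 'c'), add 'c' as idx 1
Step 2: w='' (idx 0), next='b' -> output (0, 'b'), add 'b' as idx 2
Step 3: w='b' (idx 2), next='c' -> output (2, 'c'), add 'bc' as idx 3
Step 4: w='c' (idx 1), next='c' -> output (1, 'c'), add 'cc' as idx 4
Step 5: w='bc' (idx 3), next='c' -> output (3, 'c'), add 'bcc' as idx 5
Step 6: w='bcc' (idx 5), next='b' -> output (5, 'b'), add 'bccb' as idx 6


Encoded: [(0, 'c'), (0, 'b'), (2, 'c'), (1, 'c'), (3, 'c'), (5, 'b')]


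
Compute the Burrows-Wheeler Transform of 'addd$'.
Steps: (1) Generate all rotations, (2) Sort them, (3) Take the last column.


Rotations (sorted):
  0: $addd -> last char: d
  1: addd$ -> last char: $
  2: d$add -> last char: d
  3: dd$ad -> last char: d
  4: ddd$a -> last char: a


BWT = d$dda


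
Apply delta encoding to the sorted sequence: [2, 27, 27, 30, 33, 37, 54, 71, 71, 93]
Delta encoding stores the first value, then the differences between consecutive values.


First value: 2
Deltas:
  27 - 2 = 25
  27 - 27 = 0
  30 - 27 = 3
  33 - 30 = 3
  37 - 33 = 4
  54 - 37 = 17
  71 - 54 = 17
  71 - 71 = 0
  93 - 71 = 22


Delta encoded: [2, 25, 0, 3, 3, 4, 17, 17, 0, 22]


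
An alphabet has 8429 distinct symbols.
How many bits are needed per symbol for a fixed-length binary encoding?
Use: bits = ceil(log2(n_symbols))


log2(8429) = 13.0411
Bracket: 2^13 = 8192 < 8429 <= 2^14 = 16384
So ceil(log2(8429)) = 14

bits = ceil(log2(8429)) = ceil(13.0411) = 14 bits


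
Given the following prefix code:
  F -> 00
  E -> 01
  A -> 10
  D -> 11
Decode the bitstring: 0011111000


Decoding step by step:
Bits 00 -> F
Bits 11 -> D
Bits 11 -> D
Bits 10 -> A
Bits 00 -> F


Decoded message: FDDAF


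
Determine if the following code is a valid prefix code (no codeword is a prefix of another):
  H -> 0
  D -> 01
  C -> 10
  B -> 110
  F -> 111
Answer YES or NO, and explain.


Checking each pair (does one codeword prefix another?):
  H='0' vs D='01': prefix -- VIOLATION

NO -- this is NOT a valid prefix code. H (0) is a prefix of D (01).


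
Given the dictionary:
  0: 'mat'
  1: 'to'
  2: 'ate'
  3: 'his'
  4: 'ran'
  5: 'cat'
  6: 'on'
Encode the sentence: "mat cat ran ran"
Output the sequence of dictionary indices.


Look up each word in the dictionary:
  'mat' -> 0
  'cat' -> 5
  'ran' -> 4
  'ran' -> 4

Encoded: [0, 5, 4, 4]


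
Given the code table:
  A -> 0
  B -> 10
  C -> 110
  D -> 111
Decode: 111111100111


Decoding:
111 -> D
111 -> D
10 -> B
0 -> A
111 -> D


Result: DDBAD


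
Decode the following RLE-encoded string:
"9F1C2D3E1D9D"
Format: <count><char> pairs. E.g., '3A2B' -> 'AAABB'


Expanding each <count><char> pair:
  9F -> 'FFFFFFFFF'
  1C -> 'C'
  2D -> 'DD'
  3E -> 'EEE'
  1D -> 'D'
  9D -> 'DDDDDDDDD'

Decoded = FFFFFFFFFCDDEEEDDDDDDDDDD


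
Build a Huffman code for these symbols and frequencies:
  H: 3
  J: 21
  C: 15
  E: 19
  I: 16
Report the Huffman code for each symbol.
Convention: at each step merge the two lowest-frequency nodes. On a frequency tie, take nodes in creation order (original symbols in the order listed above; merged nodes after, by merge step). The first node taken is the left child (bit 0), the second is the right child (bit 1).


Huffman tree construction:
Step 1: Merge H(3) + C(15) = 18
Step 2: Merge I(16) + (H+C)(18) = 34
Step 3: Merge E(19) + J(21) = 40
Step 4: Merge (I+(H+C))(34) + (E+J)(40) = 74
Read each symbol's code off the tree from the root (left child = 0, right child = 1).

Codes:
  H: 010 (length 3)
  J: 11 (length 2)
  C: 011 (length 3)
  E: 10 (length 2)
  I: 00 (length 2)
Average code length: 166/74 = 2.2432 bits/symbol


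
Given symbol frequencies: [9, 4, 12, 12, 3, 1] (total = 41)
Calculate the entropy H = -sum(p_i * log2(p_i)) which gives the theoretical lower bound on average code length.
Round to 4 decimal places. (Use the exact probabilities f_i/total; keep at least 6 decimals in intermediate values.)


Per-symbol terms -p_i * log2(p_i) with p_i = f_i/41:
  p = 9/41 = 0.219512: log2(p) = -2.187627, -p*log2(p) = 0.480211
  p = 4/41 = 0.097561: log2(p) = -3.357552, -p*log2(p) = 0.327566
  p = 12/41 = 0.292683: log2(p) = -1.772590, -p*log2(p) = 0.518807
  p = 12/41 = 0.292683: log2(p) = -1.772590, -p*log2(p) = 0.518807
  p = 3/41 = 0.073171: log2(p) = -3.772590, -p*log2(p) = 0.276043
  p = 1/41 = 0.024390: log2(p) = -5.357552, -p*log2(p) = 0.130672
H = 0.480211 + 0.327566 + 0.518807 + 0.518807 + 0.276043 + 0.130672 = 2.252106

H = 2.2521 bits/symbol


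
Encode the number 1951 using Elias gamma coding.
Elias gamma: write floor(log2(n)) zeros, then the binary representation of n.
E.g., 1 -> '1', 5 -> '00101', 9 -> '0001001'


num_bits = floor(log2(1951)) + 1 = 11
leading_zeros = num_bits - 1 = 10
binary(1951) = 11110011111

Elias gamma(1951) = '0000000000' + '11110011111' = 000000000011110011111 (21 bits)


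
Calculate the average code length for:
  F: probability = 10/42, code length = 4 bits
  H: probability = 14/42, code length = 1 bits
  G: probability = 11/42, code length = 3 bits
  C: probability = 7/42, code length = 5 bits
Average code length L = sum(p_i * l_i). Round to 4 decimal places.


Weighted contributions p_i * l_i:
  F: (10/42) * 4 = 40/42
  H: (14/42) * 1 = 14/42
  G: (11/42) * 3 = 33/42
  C: (7/42) * 5 = 35/42
Sum = (40 + 14 + 33 + 35)/42 = 122/42

L = 122/42 = 2.9048 bits/symbol


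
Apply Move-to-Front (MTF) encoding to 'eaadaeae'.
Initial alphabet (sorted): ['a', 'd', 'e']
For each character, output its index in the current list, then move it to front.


MTF encoding:
'e': index 2 in ['a', 'd', 'e'] -> ['e', 'a', 'd']
'a': index 1 in ['e', 'a', 'd'] -> ['a', 'e', 'd']
'a': index 0 in ['a', 'e', 'd'] -> ['a', 'e', 'd']
'd': index 2 in ['a', 'e', 'd'] -> ['d', 'a', 'e']
'a': index 1 in ['d', 'a', 'e'] -> ['a', 'd', 'e']
'e': index 2 in ['a', 'd', 'e'] -> ['e', 'a', 'd']
'a': index 1 in ['e', 'a', 'd'] -> ['a', 'e', 'd']
'e': index 1 in ['a', 'e', 'd'] -> ['e', 'a', 'd']


Output: [2, 1, 0, 2, 1, 2, 1, 1]


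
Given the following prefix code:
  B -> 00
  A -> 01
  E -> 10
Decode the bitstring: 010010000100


Decoding step by step:
Bits 01 -> A
Bits 00 -> B
Bits 10 -> E
Bits 00 -> B
Bits 01 -> A
Bits 00 -> B


Decoded message: ABEBAB


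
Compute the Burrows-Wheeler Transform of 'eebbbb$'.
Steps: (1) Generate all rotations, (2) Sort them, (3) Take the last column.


Rotations (sorted):
  0: $eebbbb -> last char: b
  1: b$eebbb -> last char: b
  2: bb$eebb -> last char: b
  3: bbb$eeb -> last char: b
  4: bbbb$ee -> last char: e
  5: ebbbb$e -> last char: e
  6: eebbbb$ -> last char: $


BWT = bbbbee$


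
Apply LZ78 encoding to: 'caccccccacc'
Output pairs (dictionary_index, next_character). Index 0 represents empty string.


LZ78 encoding steps:
Dictionary: {0: ''}
Step 1: w='' (idx 0), next='c' -> output (0, 'c'), add 'c' as idx 1
Step 2: w='' (idx 0), next='a' -> output (0, 'a'), add 'a' as idx 2
Step 3: w='c' (idx 1), next='c' -> output (1, 'c'), add 'cc' as idx 3
Step 4: w='cc' (idx 3), next='c' -> output (3, 'c'), add 'ccc' as idx 4
Step 5: w='c' (idx 1), next='a' -> output (1, 'a'), add 'ca' as idx 5
Step 6: w='cc' (idx 3), end of input -> output (3, '')


Encoded: [(0, 'c'), (0, 'a'), (1, 'c'), (3, 'c'), (1, 'a'), (3, '')]


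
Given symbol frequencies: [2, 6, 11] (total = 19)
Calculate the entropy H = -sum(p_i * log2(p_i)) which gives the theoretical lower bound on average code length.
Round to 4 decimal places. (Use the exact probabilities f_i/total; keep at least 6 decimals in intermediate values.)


Per-symbol terms -p_i * log2(p_i) with p_i = f_i/19:
  p = 2/19 = 0.105263: log2(p) = -3.247928, -p*log2(p) = 0.341887
  p = 6/19 = 0.315789: log2(p) = -1.662965, -p*log2(p) = 0.525147
  p = 11/19 = 0.578947: log2(p) = -0.788496, -p*log2(p) = 0.456498
H = 0.341887 + 0.525147 + 0.456498 = 1.323532

H = 1.3235 bits/symbol


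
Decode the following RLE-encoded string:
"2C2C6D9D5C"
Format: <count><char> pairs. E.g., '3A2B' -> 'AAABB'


Expanding each <count><char> pair:
  2C -> 'CC'
  2C -> 'CC'
  6D -> 'DDDDDD'
  9D -> 'DDDDDDDDD'
  5C -> 'CCCCC'

Decoded = CCCCDDDDDDDDDDDDDDDCCCCC


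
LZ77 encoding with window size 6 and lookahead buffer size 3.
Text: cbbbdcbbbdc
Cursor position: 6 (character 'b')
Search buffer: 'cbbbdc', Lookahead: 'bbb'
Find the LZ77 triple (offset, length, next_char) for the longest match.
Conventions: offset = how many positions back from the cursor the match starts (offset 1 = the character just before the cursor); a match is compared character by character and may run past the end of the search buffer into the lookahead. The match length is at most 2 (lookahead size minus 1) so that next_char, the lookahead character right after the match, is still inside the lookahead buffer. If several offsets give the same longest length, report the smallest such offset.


Try each offset into the search buffer:
  offset=1 (pos 5, char 'c'): match length 0
  offset=2 (pos 4, char 'd'): match length 0
  offset=3 (pos 3, char 'b'): match length 1
  offset=4 (pos 2, char 'b'): match length 2
  offset=5 (pos 1, char 'b'): match length 2
  offset=6 (pos 0, char 'c'): match length 0
Longest match has length 2, found at offsets 4, 5; take the smallest, offset 4.
next_char = character at position 6 + 2 = 8 -> 'b'

Best match: offset=4, length=2 (matching 'bb' starting at position 2)
LZ77 triple: (4, 2, 'b')


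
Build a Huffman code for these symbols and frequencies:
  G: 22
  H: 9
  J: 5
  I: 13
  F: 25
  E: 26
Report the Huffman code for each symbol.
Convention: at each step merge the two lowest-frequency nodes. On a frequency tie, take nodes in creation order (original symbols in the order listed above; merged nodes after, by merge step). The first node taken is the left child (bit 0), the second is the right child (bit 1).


Huffman tree construction:
Step 1: Merge J(5) + H(9) = 14
Step 2: Merge I(13) + (J+H)(14) = 27
Step 3: Merge G(22) + F(25) = 47
Step 4: Merge E(26) + (I+(J+H))(27) = 53
Step 5: Merge (G+F)(47) + (E+(I+(J+H)))(53) = 100
Read each symbol's code off the tree from the root (left child = 0, right child = 1).

Codes:
  G: 00 (length 2)
  H: 1111 (length 4)
  J: 1110 (length 4)
  I: 110 (length 3)
  F: 01 (length 2)
  E: 10 (length 2)
Average code length: 241/100 = 2.4100 bits/symbol


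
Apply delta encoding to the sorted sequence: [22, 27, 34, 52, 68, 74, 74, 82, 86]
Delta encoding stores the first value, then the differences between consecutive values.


First value: 22
Deltas:
  27 - 22 = 5
  34 - 27 = 7
  52 - 34 = 18
  68 - 52 = 16
  74 - 68 = 6
  74 - 74 = 0
  82 - 74 = 8
  86 - 82 = 4


Delta encoded: [22, 5, 7, 18, 16, 6, 0, 8, 4]


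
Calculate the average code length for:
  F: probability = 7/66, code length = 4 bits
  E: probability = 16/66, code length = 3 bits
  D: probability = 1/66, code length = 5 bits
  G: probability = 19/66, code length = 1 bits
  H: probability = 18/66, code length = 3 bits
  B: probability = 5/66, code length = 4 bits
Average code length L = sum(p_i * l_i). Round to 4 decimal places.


Weighted contributions p_i * l_i:
  F: (7/66) * 4 = 28/66
  E: (16/66) * 3 = 48/66
  D: (1/66) * 5 = 5/66
  G: (19/66) * 1 = 19/66
  H: (18/66) * 3 = 54/66
  B: (5/66) * 4 = 20/66
Sum = (28 + 48 + 5 + 19 + 54 + 20)/66 = 174/66

L = 174/66 = 2.6364 bits/symbol


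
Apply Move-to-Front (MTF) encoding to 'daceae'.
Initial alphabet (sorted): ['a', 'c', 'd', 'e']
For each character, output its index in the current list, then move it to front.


MTF encoding:
'd': index 2 in ['a', 'c', 'd', 'e'] -> ['d', 'a', 'c', 'e']
'a': index 1 in ['d', 'a', 'c', 'e'] -> ['a', 'd', 'c', 'e']
'c': index 2 in ['a', 'd', 'c', 'e'] -> ['c', 'a', 'd', 'e']
'e': index 3 in ['c', 'a', 'd', 'e'] -> ['e', 'c', 'a', 'd']
'a': index 2 in ['e', 'c', 'a', 'd'] -> ['a', 'e', 'c', 'd']
'e': index 1 in ['a', 'e', 'c', 'd'] -> ['e', 'a', 'c', 'd']


Output: [2, 1, 2, 3, 2, 1]


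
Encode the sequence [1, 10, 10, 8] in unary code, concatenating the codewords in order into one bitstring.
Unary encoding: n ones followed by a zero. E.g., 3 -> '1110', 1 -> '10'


Encode each number as n ones followed by a terminating 0:
  1 -> 10 (2 bits)
  10 -> 11111111110 (11 bits)
  10 -> 11111111110 (11 bits)
  8 -> 111111110 (9 bits)
Total length = 2 + 11 + 11 + 9 = 33 bits.

Unary([1, 10, 10, 8]) = 101111111111011111111110111111110 (33 bits)


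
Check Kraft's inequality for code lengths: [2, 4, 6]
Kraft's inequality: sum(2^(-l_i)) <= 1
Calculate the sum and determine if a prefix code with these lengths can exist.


Sum = 2^(-2) + 2^(-4) + 2^(-6)
    = 0.25 + 0.0625 + 0.015625
    = 21/64 = 0.328125
Since 0.328125 <= 1, Kraft's inequality IS satisfied.
A prefix code with these lengths CAN exist.

Kraft sum = 0.328125. Satisfied.


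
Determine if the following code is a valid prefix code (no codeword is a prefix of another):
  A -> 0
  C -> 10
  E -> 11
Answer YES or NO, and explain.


Checking each pair (does one codeword prefix another?):
  A='0' vs C='10': no prefix
  A='0' vs E='11': no prefix
  C='10' vs A='0': no prefix
  C='10' vs E='11': no prefix
  E='11' vs A='0': no prefix
  E='11' vs C='10': no prefix
No violation found over all pairs.

YES -- this is a valid prefix code. No codeword is a prefix of any other codeword.


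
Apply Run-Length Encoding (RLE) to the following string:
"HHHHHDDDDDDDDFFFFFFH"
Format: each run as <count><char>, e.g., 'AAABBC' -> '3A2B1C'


Scanning runs left to right:
  i=0: run of 'H' x 5 -> '5H'
  i=5: run of 'D' x 8 -> '8D'
  i=13: run of 'F' x 6 -> '6F'
  i=19: run of 'H' x 1 -> '1H'

RLE = 5H8D6F1H


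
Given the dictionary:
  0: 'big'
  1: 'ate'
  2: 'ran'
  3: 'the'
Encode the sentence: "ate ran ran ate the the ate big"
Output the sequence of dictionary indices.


Look up each word in the dictionary:
  'ate' -> 1
  'ran' -> 2
  'ran' -> 2
  'ate' -> 1
  'the' -> 3
  'the' -> 3
  'ate' -> 1
  'big' -> 0

Encoded: [1, 2, 2, 1, 3, 3, 1, 0]


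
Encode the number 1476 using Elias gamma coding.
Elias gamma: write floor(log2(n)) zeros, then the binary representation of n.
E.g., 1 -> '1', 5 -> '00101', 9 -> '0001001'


num_bits = floor(log2(1476)) + 1 = 11
leading_zeros = num_bits - 1 = 10
binary(1476) = 10111000100

Elias gamma(1476) = '0000000000' + '10111000100' = 000000000010111000100 (21 bits)


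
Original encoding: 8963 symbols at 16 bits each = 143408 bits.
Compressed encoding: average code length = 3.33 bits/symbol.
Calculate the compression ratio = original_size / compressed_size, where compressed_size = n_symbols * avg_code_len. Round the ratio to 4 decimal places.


original_size = n_symbols * orig_bits = 8963 * 16 = 143408 bits
compressed_size = n_symbols * avg_code_len = 8963 * 3.33 = 29846.79 bits
ratio = original_size / compressed_size = 143408 / 29846.79 = 4.8048

Compression ratio = 4.8048


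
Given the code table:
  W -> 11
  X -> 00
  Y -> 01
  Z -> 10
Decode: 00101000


Decoding:
00 -> X
10 -> Z
10 -> Z
00 -> X


Result: XZZX


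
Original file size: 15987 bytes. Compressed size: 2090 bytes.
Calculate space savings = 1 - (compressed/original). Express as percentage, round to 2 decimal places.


ratio = compressed/original = 2090/15987 = 0.130731
savings = 1 - ratio = 1 - 0.130731 = 0.869269
as a percentage: 0.869269 * 100 = 86.93%

Space savings = 1 - 2090/15987 = 86.93%


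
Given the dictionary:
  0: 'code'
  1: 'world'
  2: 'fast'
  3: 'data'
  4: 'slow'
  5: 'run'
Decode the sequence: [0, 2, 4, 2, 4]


Look up each index in the dictionary:
  0 -> 'code'
  2 -> 'fast'
  4 -> 'slow'
  2 -> 'fast'
  4 -> 'slow'

Decoded: "code fast slow fast slow"


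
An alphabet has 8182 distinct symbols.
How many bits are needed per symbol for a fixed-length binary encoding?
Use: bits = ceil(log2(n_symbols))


log2(8182) = 12.9982
Bracket: 2^12 = 4096 < 8182 <= 2^13 = 8192
So ceil(log2(8182)) = 13

bits = ceil(log2(8182)) = ceil(12.9982) = 13 bits


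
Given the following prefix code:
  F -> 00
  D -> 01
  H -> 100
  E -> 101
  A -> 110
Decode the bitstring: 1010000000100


Decoding step by step:
Bits 101 -> E
Bits 00 -> F
Bits 00 -> F
Bits 00 -> F
Bits 01 -> D
Bits 00 -> F


Decoded message: EFFFDF


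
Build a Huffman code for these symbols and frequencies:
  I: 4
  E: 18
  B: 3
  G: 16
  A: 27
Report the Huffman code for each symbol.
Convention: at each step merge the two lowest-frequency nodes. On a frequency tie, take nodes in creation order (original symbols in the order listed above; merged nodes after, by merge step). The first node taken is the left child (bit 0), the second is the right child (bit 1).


Huffman tree construction:
Step 1: Merge B(3) + I(4) = 7
Step 2: Merge (B+I)(7) + G(16) = 23
Step 3: Merge E(18) + ((B+I)+G)(23) = 41
Step 4: Merge A(27) + (E+((B+I)+G))(41) = 68
Read each symbol's code off the tree from the root (left child = 0, right child = 1).

Codes:
  I: 1101 (length 4)
  E: 10 (length 2)
  B: 1100 (length 4)
  G: 111 (length 3)
  A: 0 (length 1)
Average code length: 139/68 = 2.0441 bits/symbol


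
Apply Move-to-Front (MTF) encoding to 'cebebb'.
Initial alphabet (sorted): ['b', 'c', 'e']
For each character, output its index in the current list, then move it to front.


MTF encoding:
'c': index 1 in ['b', 'c', 'e'] -> ['c', 'b', 'e']
'e': index 2 in ['c', 'b', 'e'] -> ['e', 'c', 'b']
'b': index 2 in ['e', 'c', 'b'] -> ['b', 'e', 'c']
'e': index 1 in ['b', 'e', 'c'] -> ['e', 'b', 'c']
'b': index 1 in ['e', 'b', 'c'] -> ['b', 'e', 'c']
'b': index 0 in ['b', 'e', 'c'] -> ['b', 'e', 'c']


Output: [1, 2, 2, 1, 1, 0]


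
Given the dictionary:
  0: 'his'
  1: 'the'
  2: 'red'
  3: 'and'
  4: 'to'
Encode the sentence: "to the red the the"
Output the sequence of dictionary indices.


Look up each word in the dictionary:
  'to' -> 4
  'the' -> 1
  'red' -> 2
  'the' -> 1
  'the' -> 1

Encoded: [4, 1, 2, 1, 1]


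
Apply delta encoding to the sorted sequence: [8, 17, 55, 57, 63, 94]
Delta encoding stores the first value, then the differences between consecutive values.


First value: 8
Deltas:
  17 - 8 = 9
  55 - 17 = 38
  57 - 55 = 2
  63 - 57 = 6
  94 - 63 = 31


Delta encoded: [8, 9, 38, 2, 6, 31]


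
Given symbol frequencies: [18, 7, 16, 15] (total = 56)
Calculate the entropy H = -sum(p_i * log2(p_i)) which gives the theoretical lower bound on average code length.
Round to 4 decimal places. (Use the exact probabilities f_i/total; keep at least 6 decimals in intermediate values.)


Per-symbol terms -p_i * log2(p_i) with p_i = f_i/56:
  p = 18/56 = 0.321429: log2(p) = -1.637430, -p*log2(p) = 0.526317
  p = 7/56 = 0.125000: log2(p) = -3.000000, -p*log2(p) = 0.375000
  p = 16/56 = 0.285714: log2(p) = -1.807355, -p*log2(p) = 0.516387
  p = 15/56 = 0.267857: log2(p) = -1.900464, -p*log2(p) = 0.509053
H = 0.526317 + 0.375000 + 0.516387 + 0.509053 = 1.926757

H = 1.9268 bits/symbol


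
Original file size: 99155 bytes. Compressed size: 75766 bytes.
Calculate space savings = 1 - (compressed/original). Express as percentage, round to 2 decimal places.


ratio = compressed/original = 75766/99155 = 0.764117
savings = 1 - ratio = 1 - 0.764117 = 0.235883
as a percentage: 0.235883 * 100 = 23.59%

Space savings = 1 - 75766/99155 = 23.59%


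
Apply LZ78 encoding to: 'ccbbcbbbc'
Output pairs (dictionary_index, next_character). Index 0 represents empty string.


LZ78 encoding steps:
Dictionary: {0: ''}
Step 1: w='' (idx 0), next='c' -> output (0, 'c'), add 'c' as idx 1
Step 2: w='c' (idx 1), next='b' -> output (1, 'b'), add 'cb' as idx 2
Step 3: w='' (idx 0), next='b' -> output (0, 'b'), add 'b' as idx 3
Step 4: w='cb' (idx 2), next='b' -> output (2, 'b'), add 'cbb' as idx 4
Step 5: w='b' (idx 3), next='c' -> output (3, 'c'), add 'bc' as idx 5


Encoded: [(0, 'c'), (1, 'b'), (0, 'b'), (2, 'b'), (3, 'c')]


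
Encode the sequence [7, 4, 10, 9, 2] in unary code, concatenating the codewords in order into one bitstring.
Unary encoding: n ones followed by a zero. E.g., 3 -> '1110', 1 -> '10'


Encode each number as n ones followed by a terminating 0:
  7 -> 11111110 (8 bits)
  4 -> 11110 (5 bits)
  10 -> 11111111110 (11 bits)
  9 -> 1111111110 (10 bits)
  2 -> 110 (3 bits)
Total length = 8 + 5 + 11 + 10 + 3 = 37 bits.

Unary([7, 4, 10, 9, 2]) = 1111111011110111111111101111111110110 (37 bits)


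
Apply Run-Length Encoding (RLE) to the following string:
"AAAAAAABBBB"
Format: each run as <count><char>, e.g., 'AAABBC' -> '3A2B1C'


Scanning runs left to right:
  i=0: run of 'A' x 7 -> '7A'
  i=7: run of 'B' x 4 -> '4B'

RLE = 7A4B


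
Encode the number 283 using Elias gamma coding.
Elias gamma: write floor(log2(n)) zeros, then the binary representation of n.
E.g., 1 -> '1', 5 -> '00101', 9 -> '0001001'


num_bits = floor(log2(283)) + 1 = 9
leading_zeros = num_bits - 1 = 8
binary(283) = 100011011

Elias gamma(283) = '00000000' + '100011011' = 00000000100011011 (17 bits)


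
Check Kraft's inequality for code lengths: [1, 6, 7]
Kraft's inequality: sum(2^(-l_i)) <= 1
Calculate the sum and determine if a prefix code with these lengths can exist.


Sum = 2^(-1) + 2^(-6) + 2^(-7)
    = 0.5 + 0.015625 + 0.0078125
    = 67/128 = 0.5234375
Since 0.5234375 <= 1, Kraft's inequality IS satisfied.
A prefix code with these lengths CAN exist.

Kraft sum = 0.5234375. Satisfied.


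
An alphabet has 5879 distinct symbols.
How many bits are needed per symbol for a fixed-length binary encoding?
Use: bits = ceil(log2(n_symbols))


log2(5879) = 12.5214
Bracket: 2^12 = 4096 < 5879 <= 2^13 = 8192
So ceil(log2(5879)) = 13

bits = ceil(log2(5879)) = ceil(12.5214) = 13 bits


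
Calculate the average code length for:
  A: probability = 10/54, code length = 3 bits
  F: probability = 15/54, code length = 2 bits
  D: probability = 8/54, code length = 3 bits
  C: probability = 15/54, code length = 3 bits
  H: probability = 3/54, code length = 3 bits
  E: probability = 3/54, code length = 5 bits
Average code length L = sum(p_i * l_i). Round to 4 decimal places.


Weighted contributions p_i * l_i:
  A: (10/54) * 3 = 30/54
  F: (15/54) * 2 = 30/54
  D: (8/54) * 3 = 24/54
  C: (15/54) * 3 = 45/54
  H: (3/54) * 3 = 9/54
  E: (3/54) * 5 = 15/54
Sum = (30 + 30 + 24 + 45 + 9 + 15)/54 = 153/54

L = 153/54 = 2.8333 bits/symbol


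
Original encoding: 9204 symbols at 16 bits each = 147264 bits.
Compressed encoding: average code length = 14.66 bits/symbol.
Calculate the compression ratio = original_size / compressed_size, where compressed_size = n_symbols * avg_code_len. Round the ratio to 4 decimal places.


original_size = n_symbols * orig_bits = 9204 * 16 = 147264 bits
compressed_size = n_symbols * avg_code_len = 9204 * 14.66 = 134930.64 bits
ratio = original_size / compressed_size = 147264 / 134930.64 = 1.0914

Compression ratio = 1.0914


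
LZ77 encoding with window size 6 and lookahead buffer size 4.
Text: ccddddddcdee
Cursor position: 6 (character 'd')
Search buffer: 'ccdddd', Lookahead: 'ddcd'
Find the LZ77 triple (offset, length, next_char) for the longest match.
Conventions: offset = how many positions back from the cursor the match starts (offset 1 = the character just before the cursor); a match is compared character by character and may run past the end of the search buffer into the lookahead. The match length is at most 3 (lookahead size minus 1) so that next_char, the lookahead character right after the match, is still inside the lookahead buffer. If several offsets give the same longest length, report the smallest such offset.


Try each offset into the search buffer:
  offset=1 (pos 5, char 'd'): match length 2
  offset=2 (pos 4, char 'd'): match length 2
  offset=3 (pos 3, char 'd'): match length 2
  offset=4 (pos 2, char 'd'): match length 2
  offset=5 (pos 1, char 'c'): match length 0
  offset=6 (pos 0, char 'c'): match length 0
Longest match has length 2, found at offsets 1, 2, 3, 4; take the smallest, offset 1.
next_char = character at position 6 + 2 = 8 -> 'c'

Best match: offset=1, length=2 (matching 'dd' starting at position 5)
LZ77 triple: (1, 2, 'c')


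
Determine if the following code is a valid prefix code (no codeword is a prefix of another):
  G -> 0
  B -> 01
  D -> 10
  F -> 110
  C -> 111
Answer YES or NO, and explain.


Checking each pair (does one codeword prefix another?):
  G='0' vs B='01': prefix -- VIOLATION

NO -- this is NOT a valid prefix code. G (0) is a prefix of B (01).


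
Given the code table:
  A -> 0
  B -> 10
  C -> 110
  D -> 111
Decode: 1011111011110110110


Decoding:
10 -> B
111 -> D
110 -> C
111 -> D
10 -> B
110 -> C
110 -> C


Result: BDCDBCC


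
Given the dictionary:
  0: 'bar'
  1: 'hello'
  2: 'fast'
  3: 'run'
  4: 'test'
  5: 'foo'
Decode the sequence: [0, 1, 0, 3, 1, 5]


Look up each index in the dictionary:
  0 -> 'bar'
  1 -> 'hello'
  0 -> 'bar'
  3 -> 'run'
  1 -> 'hello'
  5 -> 'foo'

Decoded: "bar hello bar run hello foo"


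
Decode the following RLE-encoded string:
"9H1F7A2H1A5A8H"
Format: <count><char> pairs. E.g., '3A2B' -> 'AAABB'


Expanding each <count><char> pair:
  9H -> 'HHHHHHHHH'
  1F -> 'F'
  7A -> 'AAAAAAA'
  2H -> 'HH'
  1A -> 'A'
  5A -> 'AAAAA'
  8H -> 'HHHHHHHH'

Decoded = HHHHHHHHHFAAAAAAAHHAAAAAAHHHHHHHH


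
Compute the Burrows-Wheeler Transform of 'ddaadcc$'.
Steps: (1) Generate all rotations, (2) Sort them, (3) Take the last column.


Rotations (sorted):
  0: $ddaadcc -> last char: c
  1: aadcc$dd -> last char: d
  2: adcc$dda -> last char: a
  3: c$ddaadc -> last char: c
  4: cc$ddaad -> last char: d
  5: daadcc$d -> last char: d
  6: dcc$ddaa -> last char: a
  7: ddaadcc$ -> last char: $


BWT = cdacdda$


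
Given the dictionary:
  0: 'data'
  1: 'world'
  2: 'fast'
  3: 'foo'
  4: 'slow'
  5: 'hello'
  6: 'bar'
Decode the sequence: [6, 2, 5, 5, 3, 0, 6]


Look up each index in the dictionary:
  6 -> 'bar'
  2 -> 'fast'
  5 -> 'hello'
  5 -> 'hello'
  3 -> 'foo'
  0 -> 'data'
  6 -> 'bar'

Decoded: "bar fast hello hello foo data bar"


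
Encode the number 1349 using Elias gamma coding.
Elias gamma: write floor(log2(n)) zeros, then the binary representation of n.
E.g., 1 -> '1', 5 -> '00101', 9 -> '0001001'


num_bits = floor(log2(1349)) + 1 = 11
leading_zeros = num_bits - 1 = 10
binary(1349) = 10101000101

Elias gamma(1349) = '0000000000' + '10101000101' = 000000000010101000101 (21 bits)


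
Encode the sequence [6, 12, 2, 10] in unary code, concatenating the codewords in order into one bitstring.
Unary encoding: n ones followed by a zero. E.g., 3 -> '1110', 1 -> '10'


Encode each number as n ones followed by a terminating 0:
  6 -> 1111110 (7 bits)
  12 -> 1111111111110 (13 bits)
  2 -> 110 (3 bits)
  10 -> 11111111110 (11 bits)
Total length = 7 + 13 + 3 + 11 = 34 bits.

Unary([6, 12, 2, 10]) = 1111110111111111111011011111111110 (34 bits)


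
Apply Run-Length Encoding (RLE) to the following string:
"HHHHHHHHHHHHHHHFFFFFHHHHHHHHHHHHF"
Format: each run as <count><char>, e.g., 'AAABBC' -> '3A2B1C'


Scanning runs left to right:
  i=0: run of 'H' x 15 -> '15H'
  i=15: run of 'F' x 5 -> '5F'
  i=20: run of 'H' x 12 -> '12H'
  i=32: run of 'F' x 1 -> '1F'

RLE = 15H5F12H1F


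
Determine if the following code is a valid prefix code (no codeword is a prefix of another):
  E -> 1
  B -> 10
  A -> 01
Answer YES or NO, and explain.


Checking each pair (does one codeword prefix another?):
  E='1' vs B='10': prefix -- VIOLATION

NO -- this is NOT a valid prefix code. E (1) is a prefix of B (10).


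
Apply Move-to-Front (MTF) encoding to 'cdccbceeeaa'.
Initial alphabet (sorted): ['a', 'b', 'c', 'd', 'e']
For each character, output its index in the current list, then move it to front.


MTF encoding:
'c': index 2 in ['a', 'b', 'c', 'd', 'e'] -> ['c', 'a', 'b', 'd', 'e']
'd': index 3 in ['c', 'a', 'b', 'd', 'e'] -> ['d', 'c', 'a', 'b', 'e']
'c': index 1 in ['d', 'c', 'a', 'b', 'e'] -> ['c', 'd', 'a', 'b', 'e']
'c': index 0 in ['c', 'd', 'a', 'b', 'e'] -> ['c', 'd', 'a', 'b', 'e']
'b': index 3 in ['c', 'd', 'a', 'b', 'e'] -> ['b', 'c', 'd', 'a', 'e']
'c': index 1 in ['b', 'c', 'd', 'a', 'e'] -> ['c', 'b', 'd', 'a', 'e']
'e': index 4 in ['c', 'b', 'd', 'a', 'e'] -> ['e', 'c', 'b', 'd', 'a']
'e': index 0 in ['e', 'c', 'b', 'd', 'a'] -> ['e', 'c', 'b', 'd', 'a']
'e': index 0 in ['e', 'c', 'b', 'd', 'a'] -> ['e', 'c', 'b', 'd', 'a']
'a': index 4 in ['e', 'c', 'b', 'd', 'a'] -> ['a', 'e', 'c', 'b', 'd']
'a': index 0 in ['a', 'e', 'c', 'b', 'd'] -> ['a', 'e', 'c', 'b', 'd']


Output: [2, 3, 1, 0, 3, 1, 4, 0, 0, 4, 0]


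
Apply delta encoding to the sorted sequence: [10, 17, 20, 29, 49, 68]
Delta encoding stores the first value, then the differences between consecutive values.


First value: 10
Deltas:
  17 - 10 = 7
  20 - 17 = 3
  29 - 20 = 9
  49 - 29 = 20
  68 - 49 = 19


Delta encoded: [10, 7, 3, 9, 20, 19]


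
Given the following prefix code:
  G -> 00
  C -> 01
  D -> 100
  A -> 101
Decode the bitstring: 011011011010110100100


Decoding step by step:
Bits 01 -> C
Bits 101 -> A
Bits 101 -> A
Bits 101 -> A
Bits 01 -> C
Bits 101 -> A
Bits 00 -> G
Bits 100 -> D


Decoded message: CAAACAGD


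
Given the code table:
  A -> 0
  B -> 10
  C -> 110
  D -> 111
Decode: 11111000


Decoding:
111 -> D
110 -> C
0 -> A
0 -> A


Result: DCAA


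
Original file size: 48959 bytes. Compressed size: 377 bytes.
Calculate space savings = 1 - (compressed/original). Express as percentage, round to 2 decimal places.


ratio = compressed/original = 377/48959 = 0.0077
savings = 1 - ratio = 1 - 0.0077 = 0.9923
as a percentage: 0.9923 * 100 = 99.23%

Space savings = 1 - 377/48959 = 99.23%


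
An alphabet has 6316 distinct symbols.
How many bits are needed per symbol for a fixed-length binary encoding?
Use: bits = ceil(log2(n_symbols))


log2(6316) = 12.6248
Bracket: 2^12 = 4096 < 6316 <= 2^13 = 8192
So ceil(log2(6316)) = 13

bits = ceil(log2(6316)) = ceil(12.6248) = 13 bits


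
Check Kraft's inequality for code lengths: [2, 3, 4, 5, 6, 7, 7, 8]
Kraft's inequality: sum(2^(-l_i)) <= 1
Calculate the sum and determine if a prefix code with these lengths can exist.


Sum = 2^(-2) + 2^(-3) + 2^(-4) + 2^(-5) + 2^(-6) + 2^(-7) + 2^(-7) + 2^(-8)
    = 0.25 + 0.125 + 0.0625 + 0.03125 + 0.015625 + 0.0078125 + 0.0078125 + 0.00390625
    = 129/256 = 0.50390625
Since 0.50390625 <= 1, Kraft's inequality IS satisfied.
A prefix code with these lengths CAN exist.

Kraft sum = 0.50390625. Satisfied.


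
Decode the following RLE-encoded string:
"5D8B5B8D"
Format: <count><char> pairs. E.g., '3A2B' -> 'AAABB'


Expanding each <count><char> pair:
  5D -> 'DDDDD'
  8B -> 'BBBBBBBB'
  5B -> 'BBBBB'
  8D -> 'DDDDDDDD'

Decoded = DDDDDBBBBBBBBBBBBBDDDDDDDD


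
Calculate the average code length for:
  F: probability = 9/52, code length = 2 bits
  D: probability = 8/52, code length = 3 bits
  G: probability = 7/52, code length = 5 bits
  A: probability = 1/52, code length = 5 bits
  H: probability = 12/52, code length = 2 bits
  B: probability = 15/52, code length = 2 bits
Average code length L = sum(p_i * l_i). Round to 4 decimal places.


Weighted contributions p_i * l_i:
  F: (9/52) * 2 = 18/52
  D: (8/52) * 3 = 24/52
  G: (7/52) * 5 = 35/52
  A: (1/52) * 5 = 5/52
  H: (12/52) * 2 = 24/52
  B: (15/52) * 2 = 30/52
Sum = (18 + 24 + 35 + 5 + 24 + 30)/52 = 136/52

L = 136/52 = 2.6154 bits/symbol


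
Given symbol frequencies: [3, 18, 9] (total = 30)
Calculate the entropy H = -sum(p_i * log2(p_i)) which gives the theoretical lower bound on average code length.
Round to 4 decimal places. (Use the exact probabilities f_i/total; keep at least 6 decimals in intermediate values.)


Per-symbol terms -p_i * log2(p_i) with p_i = f_i/30:
  p = 3/30 = 0.100000: log2(p) = -3.321928, -p*log2(p) = 0.332193
  p = 18/30 = 0.600000: log2(p) = -0.736966, -p*log2(p) = 0.442179
  p = 9/30 = 0.300000: log2(p) = -1.736966, -p*log2(p) = 0.521090
H = 0.332193 + 0.442179 + 0.521090 = 1.295462

H = 1.2955 bits/symbol


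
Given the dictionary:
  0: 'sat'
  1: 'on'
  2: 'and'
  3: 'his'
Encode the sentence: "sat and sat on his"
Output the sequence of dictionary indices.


Look up each word in the dictionary:
  'sat' -> 0
  'and' -> 2
  'sat' -> 0
  'on' -> 1
  'his' -> 3

Encoded: [0, 2, 0, 1, 3]


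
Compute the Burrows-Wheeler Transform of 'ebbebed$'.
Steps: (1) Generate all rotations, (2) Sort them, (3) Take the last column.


Rotations (sorted):
  0: $ebbebed -> last char: d
  1: bbebed$e -> last char: e
  2: bebed$eb -> last char: b
  3: bed$ebbe -> last char: e
  4: d$ebbebe -> last char: e
  5: ebbebed$ -> last char: $
  6: ebed$ebb -> last char: b
  7: ed$ebbeb -> last char: b


BWT = debee$bb


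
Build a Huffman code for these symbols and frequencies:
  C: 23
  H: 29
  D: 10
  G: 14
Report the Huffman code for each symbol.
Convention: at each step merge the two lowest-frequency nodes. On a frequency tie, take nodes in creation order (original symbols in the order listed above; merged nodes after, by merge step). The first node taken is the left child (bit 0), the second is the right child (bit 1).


Huffman tree construction:
Step 1: Merge D(10) + G(14) = 24
Step 2: Merge C(23) + (D+G)(24) = 47
Step 3: Merge H(29) + (C+(D+G))(47) = 76
Read each symbol's code off the tree from the root (left child = 0, right child = 1).

Codes:
  C: 10 (length 2)
  H: 0 (length 1)
  D: 110 (length 3)
  G: 111 (length 3)
Average code length: 147/76 = 1.9342 bits/symbol
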